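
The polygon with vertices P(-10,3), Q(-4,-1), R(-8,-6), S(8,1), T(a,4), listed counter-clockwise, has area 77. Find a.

Write out the shoelace sum; only the two edges meeting at T involve a:
2·Area = [(8·4 − a·1) + (a·3 − (-10)·4)] + 78
       = 2·a + 150 = 154
⇒ a = 2.

2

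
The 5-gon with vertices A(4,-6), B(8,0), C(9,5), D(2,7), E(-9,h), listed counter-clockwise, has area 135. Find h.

Write out the shoelace sum; only the two edges meeting at E involve h:
2·Area = [(2·h − (-9)·7) + ((-9)·(-6) − 4·h)] + 141
       = -2·h + 258 = 270
⇒ h = -6.

-6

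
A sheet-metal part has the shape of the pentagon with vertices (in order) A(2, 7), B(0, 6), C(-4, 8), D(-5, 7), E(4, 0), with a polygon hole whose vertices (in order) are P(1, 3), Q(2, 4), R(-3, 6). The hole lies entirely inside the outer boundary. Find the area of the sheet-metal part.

20.5

Outer boundary:
Apply the surveyor's formula: 2A = Σ (x_i·y_{i+1} − x_{i+1}·y_i), indices taken mod 5.
A→B: (2)(6) − (0)(7) = 12
B→C: (0)(8) − (-4)(6) = 24
C→D: (-4)(7) − (-5)(8) = 12
D→E: (-5)(0) − (4)(7) = -28
E→A: (4)(7) − (2)(0) = 28
Σ = 48
Area = |Σ|/2 = 24.
Hole:
Apply the shoelace (surveyor's) formula: 2A = Σ (x_i·y_{i+1} − x_{i+1}·y_i), indices taken mod 3.
Σ = (-2) + (24) + (-15) = 7
Area = |Σ|/2 = 3.5.
Net area = 24 − 3.5 = 20.5.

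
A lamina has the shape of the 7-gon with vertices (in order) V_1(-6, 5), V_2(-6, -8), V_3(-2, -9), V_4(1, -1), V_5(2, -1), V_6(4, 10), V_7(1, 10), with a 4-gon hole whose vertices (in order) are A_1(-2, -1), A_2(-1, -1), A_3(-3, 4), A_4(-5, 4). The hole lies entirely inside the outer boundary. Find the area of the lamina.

Outer boundary:
Apply Gauss's area formula: 2A = Σ (x_i·y_{i+1} − x_{i+1}·y_i), indices taken mod 7.
Σ = (78) + (38) + (11) + (1) + (24) + (30) + (65) = 247
Area = |Σ|/2 = 123.5.
Hole:
Apply the shoelace (surveyor's) formula: 2A = Σ (x_i·y_{i+1} − x_{i+1}·y_i), indices taken mod 4.
Cross-terms: 1, -7, 8, 13  ⇒  Σ = 15
Area = |Σ|/2 = 7.5.
Net area = 123.5 − 7.5 = 116.

116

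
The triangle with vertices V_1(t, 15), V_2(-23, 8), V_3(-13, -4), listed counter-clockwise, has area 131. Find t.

The doubled signed area Σ (x_i y_{i+1} − x_{i+1} y_i) is linear in t.
With t=0 it equals 346; the coefficient of t is 12 (from the two edges through V_1).
So 12·t + 346 = 2·131 = 262 ⇒ t = -7.

-7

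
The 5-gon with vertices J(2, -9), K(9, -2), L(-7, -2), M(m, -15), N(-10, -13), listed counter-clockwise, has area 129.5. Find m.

-13

The doubled signed area Σ (x_i y_{i+1} − x_{i+1} y_i) is linear in m.
With m=0 it equals 116; the coefficient of m is -11 (from the two edges through M).
So -11·m + 116 = 2·129.5 = 259 ⇒ m = -13.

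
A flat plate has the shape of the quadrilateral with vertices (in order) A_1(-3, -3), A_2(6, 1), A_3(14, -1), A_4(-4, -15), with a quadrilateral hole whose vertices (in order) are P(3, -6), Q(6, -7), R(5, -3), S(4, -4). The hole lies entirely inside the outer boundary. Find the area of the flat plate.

120

Outer boundary:
Apply Gauss's area formula: 2A = Σ (x_i·y_{i+1} − x_{i+1}·y_i), indices taken mod 4.
A_1→A_2: (-3)(1) − (6)(-3) = 15
A_2→A_3: (6)(-1) − (14)(1) = -20
A_3→A_4: (14)(-15) − (-4)(-1) = -214
A_4→A_1: (-4)(-3) − (-3)(-15) = -33
Σ = -252
Area = |Σ|/2 = 126.
Hole:
Apply the shoelace formula: 2A = Σ (x_i·y_{i+1} − x_{i+1}·y_i), indices taken mod 4.
P→Q: (3)(-7) − (6)(-6) = 15
Q→R: (6)(-3) − (5)(-7) = 17
R→S: (5)(-4) − (4)(-3) = -8
S→P: (4)(-6) − (3)(-4) = -12
Σ = 12
Area = |Σ|/2 = 6.
Net area = 126 − 6 = 120.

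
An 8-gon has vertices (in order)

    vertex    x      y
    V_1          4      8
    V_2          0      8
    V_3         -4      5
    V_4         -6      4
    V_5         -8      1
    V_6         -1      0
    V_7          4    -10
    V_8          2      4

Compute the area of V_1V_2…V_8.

Apply the shoelace formula: 2A = Σ (x_i·y_{i+1} − x_{i+1}·y_i), indices taken mod 8.
Σ = (32) + (32) + (14) + (26) + (1) + (10) + (36) + (0) = 151
Area = |Σ|/2 = 75.5.

75.5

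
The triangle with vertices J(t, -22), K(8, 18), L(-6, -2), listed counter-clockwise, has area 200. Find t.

0

Write out the shoelace sum; only the two edges meeting at J involve t:
2·Area = [((-6)·(-22) − t·(-2)) + (t·18 − 8·(-22))] + 92
       = 20·t + 400 = 400
⇒ t = 0.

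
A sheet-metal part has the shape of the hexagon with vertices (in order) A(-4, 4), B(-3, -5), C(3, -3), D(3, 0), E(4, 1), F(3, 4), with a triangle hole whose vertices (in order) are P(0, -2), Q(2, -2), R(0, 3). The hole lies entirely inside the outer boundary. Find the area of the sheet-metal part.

Outer boundary:
Apply the shoelace (surveyor's) formula: 2A = Σ (x_i·y_{i+1} − x_{i+1}·y_i), indices taken mod 6.
Σ = (32) + (24) + (9) + (3) + (13) + (28) = 109
Area = |Σ|/2 = 54.5.
Hole:
Apply the shoelace (surveyor's) formula: 2A = Σ (x_i·y_{i+1} − x_{i+1}·y_i), indices taken mod 3.
Σ = (4) + (6) + (0) = 10
Area = |Σ|/2 = 5.
Net area = 54.5 − 5 = 49.5.

49.5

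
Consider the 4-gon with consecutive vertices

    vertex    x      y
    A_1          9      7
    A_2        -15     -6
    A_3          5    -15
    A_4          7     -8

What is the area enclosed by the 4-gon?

246

Σ = (51) + (255) + (65) + (121) = 492
Area = |Σ|/2 = 246.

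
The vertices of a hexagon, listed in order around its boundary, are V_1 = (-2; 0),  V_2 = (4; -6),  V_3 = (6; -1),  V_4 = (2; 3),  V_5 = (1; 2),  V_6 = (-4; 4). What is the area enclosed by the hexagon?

Cross-terms: 12, 32, 20, 1, 12, 8  ⇒  Σ = 85
Area = |Σ|/2 = 42.5.

42.5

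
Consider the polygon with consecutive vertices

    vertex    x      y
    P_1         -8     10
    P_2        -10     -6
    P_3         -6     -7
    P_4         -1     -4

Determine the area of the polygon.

Apply the surveyor's formula: 2A = Σ (x_i·y_{i+1} − x_{i+1}·y_i), indices taken mod 4.
Cross-terms: 148, 34, 17, -42  ⇒  Σ = 157
Area = |Σ|/2 = 78.5.

78.5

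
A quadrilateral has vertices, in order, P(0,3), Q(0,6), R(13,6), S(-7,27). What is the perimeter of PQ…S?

|PQ| = √((0)² + (3)²) = √9 = 3
|QR| = √((13)² + (0)²) = √169 = 13
|RS| = √((-20)² + (21)²) = √841 = 29
|SP| = √((7)² + (-24)²) = √625 = 25
Perimeter = 3 + 13 + 29 + 25 = 70.

70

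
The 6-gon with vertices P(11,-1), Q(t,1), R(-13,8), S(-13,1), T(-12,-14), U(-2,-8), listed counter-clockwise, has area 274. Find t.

The doubled signed area Σ (x_i y_{i+1} − x_{i+1} y_i) is linear in t.
With t=0 it equals 467; the coefficient of t is 9 (from the two edges through Q).
So 9·t + 467 = 2·274 = 548 ⇒ t = 9.

9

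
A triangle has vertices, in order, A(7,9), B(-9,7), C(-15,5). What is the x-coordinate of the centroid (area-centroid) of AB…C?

Apply the shoelace formula. First the cross-terms c_i = x_i·y_{i+1} − x_{i+1}·y_i:
  130, 60, -170  ⇒  2A = 20, A = 10.
Then Σ (x_i + x_{i+1})·c_i = -340, so x̄ = -340 / (6·10) = -17/3.

-17/3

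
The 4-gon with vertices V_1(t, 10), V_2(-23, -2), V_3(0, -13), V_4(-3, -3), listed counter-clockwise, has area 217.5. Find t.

The doubled signed area Σ (x_i y_{i+1} − x_{i+1} y_i) is linear in t.
With t=0 it equals 460; the coefficient of t is 1 (from the two edges through V_1).
So 1·t + 460 = 2·217.5 = 435 ⇒ t = -25.

-25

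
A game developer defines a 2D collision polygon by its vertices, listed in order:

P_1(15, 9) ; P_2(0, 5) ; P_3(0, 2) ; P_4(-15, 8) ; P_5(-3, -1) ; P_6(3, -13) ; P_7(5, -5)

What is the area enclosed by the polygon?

P_1→P_2: (15)(5) − (0)(9) = 75
P_2→P_3: (0)(2) − (0)(5) = 0
P_3→P_4: (0)(8) − (-15)(2) = 30
P_4→P_5: (-15)(-1) − (-3)(8) = 39
P_5→P_6: (-3)(-13) − (3)(-1) = 42
P_6→P_7: (3)(-5) − (5)(-13) = 50
P_7→P_1: (5)(9) − (15)(-5) = 120
Σ = 356
Area = |Σ|/2 = 178.

178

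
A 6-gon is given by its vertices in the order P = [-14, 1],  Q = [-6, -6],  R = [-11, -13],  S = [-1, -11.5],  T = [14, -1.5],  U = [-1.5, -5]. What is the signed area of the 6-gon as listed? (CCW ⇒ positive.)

Apply Gauss's area formula: 2A = Σ (x_i·y_{i+1} − x_{i+1}·y_i), indices taken mod 6.
Cross-terms: 90, 12, 113.5, 162.5, -72.25, -71.5  ⇒  Σ = 234.25
Signed area = Σ/2 = 117.125 (positive ⇒ counter-clockwise traversal).

117.125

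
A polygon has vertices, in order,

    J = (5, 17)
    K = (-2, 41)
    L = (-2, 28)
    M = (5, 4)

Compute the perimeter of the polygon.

|JK| = √((-7)² + (24)²) = √625 = 25
|KL| = √((0)² + (-13)²) = √169 = 13
|LM| = √((7)² + (-24)²) = √625 = 25
|MJ| = √((0)² + (13)²) = √169 = 13
Perimeter = 25 + 13 + 25 + 13 = 76.

76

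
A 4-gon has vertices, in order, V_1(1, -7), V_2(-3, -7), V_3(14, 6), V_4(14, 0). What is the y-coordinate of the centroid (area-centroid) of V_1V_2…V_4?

Apply the shoelace (surveyor's) formula. First the cross-terms c_i = x_i·y_{i+1} − x_{i+1}·y_i:
  -28, 80, -84, -98  ⇒  2A = -130, A = -65.
Then Σ (y_i + y_{i+1})·c_i = 494, so ȳ = 494 / (6·(-65)) = -19/15.

-19/15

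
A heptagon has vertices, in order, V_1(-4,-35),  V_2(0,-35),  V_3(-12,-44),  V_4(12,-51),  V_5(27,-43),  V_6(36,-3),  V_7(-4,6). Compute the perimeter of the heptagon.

184

|V_1V_2| = √((4)² + (0)²) = √16 = 4
|V_2V_3| = √((-12)² + (-9)²) = √225 = 15
|V_3V_4| = √((24)² + (-7)²) = √625 = 25
|V_4V_5| = √((15)² + (8)²) = √289 = 17
|V_5V_6| = √((9)² + (40)²) = √1681 = 41
|V_6V_7| = √((-40)² + (9)²) = √1681 = 41
|V_7V_1| = √((0)² + (-41)²) = √1681 = 41
Perimeter = 4 + 15 + 25 + 17 + 41 + 41 + 41 = 184.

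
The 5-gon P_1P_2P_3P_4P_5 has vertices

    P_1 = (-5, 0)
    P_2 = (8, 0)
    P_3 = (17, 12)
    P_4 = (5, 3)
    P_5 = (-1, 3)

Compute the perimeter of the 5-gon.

|P_1P_2| = √((13)² + (0)²) = √169 = 13
|P_2P_3| = √((9)² + (12)²) = √225 = 15
|P_3P_4| = √((-12)² + (-9)²) = √225 = 15
|P_4P_5| = √((-6)² + (0)²) = √36 = 6
|P_5P_1| = √((-4)² + (-3)²) = √25 = 5
Perimeter = 13 + 15 + 15 + 6 + 5 = 54.

54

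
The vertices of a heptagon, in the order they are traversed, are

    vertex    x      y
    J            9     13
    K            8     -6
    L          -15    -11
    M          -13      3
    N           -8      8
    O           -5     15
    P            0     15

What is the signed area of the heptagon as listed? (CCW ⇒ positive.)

-447

Apply the shoelace (surveyor's) formula: 2A = Σ (x_i·y_{i+1} − x_{i+1}·y_i), indices taken mod 7.
Σ = (-158) + (-178) + (-188) + (-80) + (-80) + (-75) + (-135) = -894
Signed area = Σ/2 = -447 (negative ⇒ clockwise traversal).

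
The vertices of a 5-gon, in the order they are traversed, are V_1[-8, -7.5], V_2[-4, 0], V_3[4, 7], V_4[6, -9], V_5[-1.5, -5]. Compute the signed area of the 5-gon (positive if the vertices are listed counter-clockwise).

-104.125

Apply the shoelace formula: 2A = Σ (x_i·y_{i+1} − x_{i+1}·y_i), indices taken mod 5.
Σ = (-30) + (-28) + (-78) + (-43.5) + (-28.75) = -208.25
Signed area = Σ/2 = -104.125 (negative ⇒ clockwise traversal).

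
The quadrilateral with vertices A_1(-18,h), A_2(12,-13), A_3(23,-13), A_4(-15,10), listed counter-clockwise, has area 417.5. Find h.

-9

The doubled signed area Σ (x_i y_{i+1} − x_{i+1} y_i) is linear in h.
With h=0 it equals 592; the coefficient of h is -27 (from the two edges through A_1).
So -27·h + 592 = 2·417.5 = 835 ⇒ h = -9.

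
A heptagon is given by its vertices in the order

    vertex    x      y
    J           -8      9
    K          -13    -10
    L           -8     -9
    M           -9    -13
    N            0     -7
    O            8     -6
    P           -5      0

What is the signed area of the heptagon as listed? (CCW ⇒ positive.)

Σ = (197) + (37) + (23) + (63) + (56) + (-30) + (-45) = 301
Signed area = Σ/2 = 150.5 (positive ⇒ counter-clockwise traversal).

150.5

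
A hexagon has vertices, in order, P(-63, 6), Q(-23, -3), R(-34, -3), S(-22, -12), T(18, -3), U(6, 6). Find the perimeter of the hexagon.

|PQ| = √((40)² + (-9)²) = √1681 = 41
|QR| = √((-11)² + (0)²) = √121 = 11
|RS| = √((12)² + (-9)²) = √225 = 15
|ST| = √((40)² + (9)²) = √1681 = 41
|TU| = √((-12)² + (9)²) = √225 = 15
|UP| = √((-69)² + (0)²) = √4761 = 69
Perimeter = 41 + 11 + 15 + 41 + 15 + 69 = 192.

192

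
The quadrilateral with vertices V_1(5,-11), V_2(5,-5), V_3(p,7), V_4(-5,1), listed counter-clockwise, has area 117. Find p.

The doubled signed area Σ (x_i y_{i+1} − x_{i+1} y_i) is linear in p.
With p=0 it equals 150; the coefficient of p is 6 (from the two edges through V_3).
So 6·p + 150 = 2·117 = 234 ⇒ p = 14.

14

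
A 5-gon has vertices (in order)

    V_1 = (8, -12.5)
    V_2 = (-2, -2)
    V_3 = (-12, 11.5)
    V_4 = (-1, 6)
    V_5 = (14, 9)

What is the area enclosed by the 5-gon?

244.25

Apply the shoelace formula: 2A = Σ (x_i·y_{i+1} − x_{i+1}·y_i), indices taken mod 5.
Σ = (-41) + (-47) + (-60.5) + (-93) + (-247) = -488.5
Area = |Σ|/2 = 244.25.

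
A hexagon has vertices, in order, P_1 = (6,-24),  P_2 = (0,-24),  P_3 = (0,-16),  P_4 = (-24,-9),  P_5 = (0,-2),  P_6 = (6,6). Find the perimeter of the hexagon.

|P_1P_2| = √((-6)² + (0)²) = √36 = 6
|P_2P_3| = √((0)² + (8)²) = √64 = 8
|P_3P_4| = √((-24)² + (7)²) = √625 = 25
|P_4P_5| = √((24)² + (7)²) = √625 = 25
|P_5P_6| = √((6)² + (8)²) = √100 = 10
|P_6P_1| = √((0)² + (-30)²) = √900 = 30
Perimeter = 6 + 8 + 25 + 25 + 10 + 30 = 104.

104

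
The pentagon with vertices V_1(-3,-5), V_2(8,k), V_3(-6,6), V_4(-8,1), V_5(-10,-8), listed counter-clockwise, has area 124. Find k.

6

Write out the shoelace sum; only the two edges meeting at V_2 involve k:
2·Area = [((-3)·k − 8·(-5)) + (8·6 − (-6)·k)] + 142
       = 3·k + 230 = 248
⇒ k = 6.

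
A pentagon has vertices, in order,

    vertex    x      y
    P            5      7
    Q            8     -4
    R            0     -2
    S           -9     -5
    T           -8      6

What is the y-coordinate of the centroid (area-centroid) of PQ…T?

1.4

Apply the surveyor's formula. First the cross-terms c_i = x_i·y_{i+1} − x_{i+1}·y_i:
  -76, -16, -18, -94, -86  ⇒  2A = -290, A = -145.
Then Σ (y_i + y_{i+1})·c_i = -1218, so ȳ = -1218 / (6·(-145)) = 1.4.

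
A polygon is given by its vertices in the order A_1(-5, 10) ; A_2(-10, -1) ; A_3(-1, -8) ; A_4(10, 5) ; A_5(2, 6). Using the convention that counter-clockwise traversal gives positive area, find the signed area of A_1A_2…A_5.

179.5

Apply the shoelace formula: 2A = Σ (x_i·y_{i+1} − x_{i+1}·y_i), indices taken mod 5.
Σ = (105) + (79) + (75) + (50) + (50) = 359
Signed area = Σ/2 = 179.5 (positive ⇒ counter-clockwise traversal).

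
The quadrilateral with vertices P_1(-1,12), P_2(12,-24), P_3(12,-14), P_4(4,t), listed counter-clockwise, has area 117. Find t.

Write out the shoelace sum; only the two edges meeting at P_4 involve t:
2·Area = [(12·t − 4·(-14)) + (4·12 − (-1)·t)] + 0
       = 13·t + 104 = 234
⇒ t = 10.

10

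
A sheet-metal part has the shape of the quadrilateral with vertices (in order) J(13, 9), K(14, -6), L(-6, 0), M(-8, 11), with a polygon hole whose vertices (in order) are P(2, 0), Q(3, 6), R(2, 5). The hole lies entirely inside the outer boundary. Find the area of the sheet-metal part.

Outer boundary:
Apply the shoelace (surveyor's) formula: 2A = Σ (x_i·y_{i+1} − x_{i+1}·y_i), indices taken mod 4.
Cross-terms: -204, -36, -66, -215  ⇒  Σ = -521
Area = |Σ|/2 = 260.5.
Hole:
Apply the surveyor's formula: 2A = Σ (x_i·y_{i+1} − x_{i+1}·y_i), indices taken mod 3.
Σ = (12) + (3) + (-10) = 5
Area = |Σ|/2 = 2.5.
Net area = 260.5 − 2.5 = 258.

258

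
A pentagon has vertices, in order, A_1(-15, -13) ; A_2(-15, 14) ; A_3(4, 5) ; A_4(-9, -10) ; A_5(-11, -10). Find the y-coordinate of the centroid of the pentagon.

Apply the shoelace (surveyor's) formula. First the cross-terms c_i = x_i·y_{i+1} − x_{i+1}·y_i:
  -405, -131, 5, -20, -7  ⇒  2A = -558, A = -279.
Then Σ (y_i + y_{i+1})·c_i = -2358, so ȳ = -2358 / (6·(-279)) = 131/93.

131/93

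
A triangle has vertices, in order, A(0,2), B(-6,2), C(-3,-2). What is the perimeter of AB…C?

16

|AB| = √((-6)² + (0)²) = √36 = 6
|BC| = √((3)² + (-4)²) = √25 = 5
|CA| = √((3)² + (4)²) = √25 = 5
Perimeter = 6 + 5 + 5 = 16.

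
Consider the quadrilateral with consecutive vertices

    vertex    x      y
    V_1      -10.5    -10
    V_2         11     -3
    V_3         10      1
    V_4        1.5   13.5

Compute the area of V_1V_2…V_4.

Apply the surveyor's formula: 2A = Σ (x_i·y_{i+1} − x_{i+1}·y_i), indices taken mod 4.
Σ = (141.5) + (41) + (133.5) + (126.75) = 442.75
Area = |Σ|/2 = 221.375.

221.375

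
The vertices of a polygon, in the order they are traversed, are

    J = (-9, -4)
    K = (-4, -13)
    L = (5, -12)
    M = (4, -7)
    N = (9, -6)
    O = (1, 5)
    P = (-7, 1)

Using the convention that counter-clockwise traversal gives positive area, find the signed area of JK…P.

195

Apply the surveyor's formula: 2A = Σ (x_i·y_{i+1} − x_{i+1}·y_i), indices taken mod 7.
Cross-terms: 101, 113, 13, 39, 51, 36, 37  ⇒  Σ = 390
Signed area = Σ/2 = 195 (positive ⇒ counter-clockwise traversal).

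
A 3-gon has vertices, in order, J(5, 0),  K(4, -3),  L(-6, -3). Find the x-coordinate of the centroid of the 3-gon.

1

Apply the shoelace formula. First the cross-terms c_i = x_i·y_{i+1} − x_{i+1}·y_i:
  -15, -30, 15  ⇒  2A = -30, A = -15.
Then Σ (x_i + x_{i+1})·c_i = -90, so x̄ = -90 / (6·(-15)) = 1.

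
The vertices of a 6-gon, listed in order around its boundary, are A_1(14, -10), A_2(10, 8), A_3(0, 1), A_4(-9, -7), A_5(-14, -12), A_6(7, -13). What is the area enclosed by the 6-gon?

Apply the surveyor's formula: 2A = Σ (x_i·y_{i+1} − x_{i+1}·y_i), indices taken mod 6.
A_1→A_2: (14)(8) − (10)(-10) = 212
A_2→A_3: (10)(1) − (0)(8) = 10
A_3→A_4: (0)(-7) − (-9)(1) = 9
A_4→A_5: (-9)(-12) − (-14)(-7) = 10
A_5→A_6: (-14)(-13) − (7)(-12) = 266
A_6→A_1: (7)(-10) − (14)(-13) = 112
Σ = 619
Area = |Σ|/2 = 309.5.

309.5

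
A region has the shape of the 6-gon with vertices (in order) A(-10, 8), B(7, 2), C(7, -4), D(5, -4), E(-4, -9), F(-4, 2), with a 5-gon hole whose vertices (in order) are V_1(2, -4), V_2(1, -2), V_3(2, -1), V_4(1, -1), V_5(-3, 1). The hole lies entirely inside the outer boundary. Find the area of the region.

Outer boundary:
Apply the shoelace formula: 2A = Σ (x_i·y_{i+1} − x_{i+1}·y_i), indices taken mod 6.
Σ = (-76) + (-42) + (-8) + (-61) + (-44) + (-12) = -243
Area = |Σ|/2 = 121.5.
Hole:
Apply the shoelace formula: 2A = Σ (x_i·y_{i+1} − x_{i+1}·y_i), indices taken mod 5.
Cross-terms: 0, 3, -1, -2, 10  ⇒  Σ = 10
Area = |Σ|/2 = 5.
Net area = 121.5 − 5 = 116.5.

116.5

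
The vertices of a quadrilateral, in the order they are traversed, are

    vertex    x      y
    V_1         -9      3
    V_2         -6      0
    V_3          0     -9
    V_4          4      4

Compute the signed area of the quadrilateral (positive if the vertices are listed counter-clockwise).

Apply the shoelace formula: 2A = Σ (x_i·y_{i+1} − x_{i+1}·y_i), indices taken mod 4.
Cross-terms: 18, 54, 36, 48  ⇒  Σ = 156
Signed area = Σ/2 = 78 (positive ⇒ counter-clockwise traversal).

78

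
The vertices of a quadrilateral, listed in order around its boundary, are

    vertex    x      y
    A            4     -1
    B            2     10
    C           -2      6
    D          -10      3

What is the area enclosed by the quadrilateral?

63

Cross-terms: 42, 32, 54, -2  ⇒  Σ = 126
Area = |Σ|/2 = 63.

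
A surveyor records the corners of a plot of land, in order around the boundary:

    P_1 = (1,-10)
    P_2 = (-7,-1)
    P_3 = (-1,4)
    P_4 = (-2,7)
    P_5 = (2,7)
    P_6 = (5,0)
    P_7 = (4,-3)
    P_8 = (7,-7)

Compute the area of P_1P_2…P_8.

123.5

Apply the surveyor's formula: 2A = Σ (x_i·y_{i+1} − x_{i+1}·y_i), indices taken mod 8.
Σ = (-71) + (-29) + (1) + (-28) + (-35) + (-15) + (-7) + (-63) = -247
Area = |Σ|/2 = 123.5.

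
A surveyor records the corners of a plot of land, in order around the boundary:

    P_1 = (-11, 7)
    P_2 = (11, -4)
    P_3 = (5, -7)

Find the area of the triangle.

66

Σ = (-33) + (-57) + (-42) = -132
Area = |Σ|/2 = 66.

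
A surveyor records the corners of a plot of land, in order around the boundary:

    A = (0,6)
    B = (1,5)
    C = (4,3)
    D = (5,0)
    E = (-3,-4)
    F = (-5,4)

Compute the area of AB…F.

Cross-terms: -6, -17, -15, -20, -32, -30  ⇒  Σ = -120
Area = |Σ|/2 = 60.

60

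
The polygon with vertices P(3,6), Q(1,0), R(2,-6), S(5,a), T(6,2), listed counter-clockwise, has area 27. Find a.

Write out the shoelace sum; only the two edges meeting at S involve a:
2·Area = [(2·a − 5·(-6)) + (5·2 − 6·a)] + 18
       = -4·a + 58 = 54
⇒ a = 1.

1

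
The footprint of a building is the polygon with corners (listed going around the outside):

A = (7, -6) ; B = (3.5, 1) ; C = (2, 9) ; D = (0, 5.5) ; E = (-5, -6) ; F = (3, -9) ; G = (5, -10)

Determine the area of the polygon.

107

Apply the surveyor's formula: 2A = Σ (x_i·y_{i+1} − x_{i+1}·y_i), indices taken mod 7.
A→B: (7)(1) − (3.5)(-6) = 28
B→C: (3.5)(9) − (2)(1) = 29.5
C→D: (2)(5.5) − (0)(9) = 11
D→E: (0)(-6) − (-5)(5.5) = 27.5
E→F: (-5)(-9) − (3)(-6) = 63
F→G: (3)(-10) − (5)(-9) = 15
G→A: (5)(-6) − (7)(-10) = 40
Σ = 214
Area = |Σ|/2 = 107.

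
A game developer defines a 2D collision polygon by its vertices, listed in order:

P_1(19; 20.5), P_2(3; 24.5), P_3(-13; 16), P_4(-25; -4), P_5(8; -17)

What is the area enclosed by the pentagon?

1083.25

Σ = (404) + (366.5) + (452) + (457) + (487) = 2166.5
Area = |Σ|/2 = 1083.25.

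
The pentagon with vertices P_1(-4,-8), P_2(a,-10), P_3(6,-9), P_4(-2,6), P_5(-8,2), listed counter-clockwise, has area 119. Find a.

Write out the shoelace sum; only the two edges meeting at P_2 involve a:
2·Area = [((-4)·(-10) − a·(-8)) + (a·(-9) − 6·(-10))] + 134
       = -1·a + 234 = 238
⇒ a = -4.

-4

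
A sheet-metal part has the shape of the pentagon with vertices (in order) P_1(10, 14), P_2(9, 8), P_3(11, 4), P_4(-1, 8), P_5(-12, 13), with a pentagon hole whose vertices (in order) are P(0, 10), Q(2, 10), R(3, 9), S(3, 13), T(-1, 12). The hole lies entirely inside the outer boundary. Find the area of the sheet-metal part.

Outer boundary:
Apply the surveyor's formula: 2A = Σ (x_i·y_{i+1} − x_{i+1}·y_i), indices taken mod 5.
P_1→P_2: (10)(8) − (9)(14) = -46
P_2→P_3: (9)(4) − (11)(8) = -52
P_3→P_4: (11)(8) − (-1)(4) = 92
P_4→P_5: (-1)(13) − (-12)(8) = 83
P_5→P_1: (-12)(14) − (10)(13) = -298
Σ = -221
Area = |Σ|/2 = 110.5.
Hole:
Apply Gauss's area formula: 2A = Σ (x_i·y_{i+1} − x_{i+1}·y_i), indices taken mod 5.
P→Q: (0)(10) − (2)(10) = -20
Q→R: (2)(9) − (3)(10) = -12
R→S: (3)(13) − (3)(9) = 12
S→T: (3)(12) − (-1)(13) = 49
T→P: (-1)(10) − (0)(12) = -10
Σ = 19
Area = |Σ|/2 = 9.5.
Net area = 110.5 − 9.5 = 101.

101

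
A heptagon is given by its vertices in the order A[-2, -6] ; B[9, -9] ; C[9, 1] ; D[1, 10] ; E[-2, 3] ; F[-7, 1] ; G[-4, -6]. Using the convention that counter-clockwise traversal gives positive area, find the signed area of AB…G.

175.5

Apply Gauss's area formula: 2A = Σ (x_i·y_{i+1} − x_{i+1}·y_i), indices taken mod 7.
Cross-terms: 72, 90, 89, 23, 19, 46, 12  ⇒  Σ = 351
Signed area = Σ/2 = 175.5 (positive ⇒ counter-clockwise traversal).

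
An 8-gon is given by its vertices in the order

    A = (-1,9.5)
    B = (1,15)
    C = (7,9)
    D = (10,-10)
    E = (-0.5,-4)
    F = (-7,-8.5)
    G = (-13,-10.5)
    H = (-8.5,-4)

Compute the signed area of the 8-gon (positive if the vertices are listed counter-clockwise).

Apply the shoelace (surveyor's) formula: 2A = Σ (x_i·y_{i+1} − x_{i+1}·y_i), indices taken mod 8.
Σ = (-24.5) + (-96) + (-160) + (-45) + (-23.75) + (-37) + (-37.25) + (-84.75) = -508.25
Signed area = Σ/2 = -254.125 (negative ⇒ clockwise traversal).

-254.125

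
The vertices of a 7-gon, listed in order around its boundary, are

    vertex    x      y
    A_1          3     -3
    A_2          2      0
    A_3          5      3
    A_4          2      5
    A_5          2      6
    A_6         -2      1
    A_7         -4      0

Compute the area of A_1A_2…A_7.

A_1→A_2: (3)(0) − (2)(-3) = 6
A_2→A_3: (2)(3) − (5)(0) = 6
A_3→A_4: (5)(5) − (2)(3) = 19
A_4→A_5: (2)(6) − (2)(5) = 2
A_5→A_6: (2)(1) − (-2)(6) = 14
A_6→A_7: (-2)(0) − (-4)(1) = 4
A_7→A_1: (-4)(-3) − (3)(0) = 12
Σ = 63
Area = |Σ|/2 = 31.5.

31.5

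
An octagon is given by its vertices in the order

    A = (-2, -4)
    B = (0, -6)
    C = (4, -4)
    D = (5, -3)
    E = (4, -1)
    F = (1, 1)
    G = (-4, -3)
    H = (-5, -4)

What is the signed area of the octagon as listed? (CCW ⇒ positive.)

35

Apply Gauss's area formula: 2A = Σ (x_i·y_{i+1} − x_{i+1}·y_i), indices taken mod 8.
Σ = (12) + (24) + (8) + (7) + (5) + (1) + (1) + (12) = 70
Signed area = Σ/2 = 35 (positive ⇒ counter-clockwise traversal).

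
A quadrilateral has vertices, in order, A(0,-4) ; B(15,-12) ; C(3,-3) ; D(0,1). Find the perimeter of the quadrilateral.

|AB| = √((15)² + (-8)²) = √289 = 17
|BC| = √((-12)² + (9)²) = √225 = 15
|CD| = √((-3)² + (4)²) = √25 = 5
|DA| = √((0)² + (-5)²) = √25 = 5
Perimeter = 17 + 15 + 5 + 5 = 42.

42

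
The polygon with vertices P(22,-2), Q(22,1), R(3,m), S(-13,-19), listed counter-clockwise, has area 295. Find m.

Write out the shoelace sum; only the two edges meeting at R involve m:
2·Area = [(22·m − 3·1) + (3·(-19) − (-13)·m)] + 510
       = 35·m + 450 = 590
⇒ m = 4.

4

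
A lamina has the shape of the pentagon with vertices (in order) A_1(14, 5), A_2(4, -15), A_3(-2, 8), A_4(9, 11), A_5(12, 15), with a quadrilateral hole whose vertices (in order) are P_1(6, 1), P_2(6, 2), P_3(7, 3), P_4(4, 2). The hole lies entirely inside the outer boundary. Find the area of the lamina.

Outer boundary:
Cross-terms: -230, 2, -94, 3, -150  ⇒  Σ = -469
Area = |Σ|/2 = 234.5.
Hole:
P_1→P_2: (6)(2) − (6)(1) = 6
P_2→P_3: (6)(3) − (7)(2) = 4
P_3→P_4: (7)(2) − (4)(3) = 2
P_4→P_1: (4)(1) − (6)(2) = -8
Σ = 4
Area = |Σ|/2 = 2.
Net area = 234.5 − 2 = 232.5.

232.5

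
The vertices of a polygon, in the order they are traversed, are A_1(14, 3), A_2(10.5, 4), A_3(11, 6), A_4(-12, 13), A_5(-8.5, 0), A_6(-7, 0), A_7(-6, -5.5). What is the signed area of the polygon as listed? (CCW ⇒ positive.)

233.25

Σ = (24.5) + (19) + (215) + (110.5) + (0) + (38.5) + (59) = 466.5
Signed area = Σ/2 = 233.25 (positive ⇒ counter-clockwise traversal).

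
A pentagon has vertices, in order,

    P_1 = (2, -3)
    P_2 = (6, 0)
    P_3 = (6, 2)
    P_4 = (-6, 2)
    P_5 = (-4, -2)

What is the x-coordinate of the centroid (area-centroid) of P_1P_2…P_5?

28/135

Apply the surveyor's formula. First the cross-terms c_i = x_i·y_{i+1} − x_{i+1}·y_i:
  18, 12, 24, 20, 16  ⇒  2A = 90, A = 45.
Then Σ (x_i + x_{i+1})·c_i = 56, so x̄ = 56 / (6·45) = 28/135.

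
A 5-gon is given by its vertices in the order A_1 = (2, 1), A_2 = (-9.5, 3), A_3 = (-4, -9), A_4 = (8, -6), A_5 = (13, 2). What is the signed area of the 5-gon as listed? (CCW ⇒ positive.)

Apply the shoelace formula: 2A = Σ (x_i·y_{i+1} − x_{i+1}·y_i), indices taken mod 5.
Cross-terms: 15.5, 97.5, 96, 94, 9  ⇒  Σ = 312
Signed area = Σ/2 = 156 (positive ⇒ counter-clockwise traversal).

156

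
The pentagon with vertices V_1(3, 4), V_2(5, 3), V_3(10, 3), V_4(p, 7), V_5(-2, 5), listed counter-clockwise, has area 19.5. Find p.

The doubled signed area Σ (x_i y_{i+1} − x_{i+1} y_i) is linear in p.
With p=0 it equals 35; the coefficient of p is 2 (from the two edges through V_4).
So 2·p + 35 = 2·19.5 = 39 ⇒ p = 2.

2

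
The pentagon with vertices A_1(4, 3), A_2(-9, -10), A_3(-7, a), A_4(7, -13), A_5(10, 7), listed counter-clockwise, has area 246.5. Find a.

The doubled signed area Σ (x_i y_{i+1} − x_{i+1} y_i) is linear in a.
With a=0 it equals 189; the coefficient of a is -16 (from the two edges through A_3).
So -16·a + 189 = 2·246.5 = 493 ⇒ a = -19.

-19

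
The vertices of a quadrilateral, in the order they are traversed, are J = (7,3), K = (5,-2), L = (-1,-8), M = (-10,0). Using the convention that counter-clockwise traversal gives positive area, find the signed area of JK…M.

Cross-terms: -29, -42, -80, -30  ⇒  Σ = -181
Signed area = Σ/2 = -90.5 (negative ⇒ clockwise traversal).

-90.5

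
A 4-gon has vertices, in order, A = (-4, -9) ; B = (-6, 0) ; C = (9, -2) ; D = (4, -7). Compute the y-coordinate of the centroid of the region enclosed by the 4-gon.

Apply Gauss's area formula. First the cross-terms c_i = x_i·y_{i+1} − x_{i+1}·y_i:
  -54, 12, -55, -64  ⇒  2A = -161, A = -80.5.
Then Σ (y_i + y_{i+1})·c_i = 1981, so ȳ = 1981 / (6·(-80.5)) = -283/69.

-283/69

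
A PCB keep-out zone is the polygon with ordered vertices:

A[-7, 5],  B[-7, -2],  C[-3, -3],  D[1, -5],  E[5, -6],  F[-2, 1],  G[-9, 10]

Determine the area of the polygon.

Apply the surveyor's formula: 2A = Σ (x_i·y_{i+1} − x_{i+1}·y_i), indices taken mod 7.
Σ = (49) + (15) + (18) + (19) + (-7) + (-11) + (25) = 108
Area = |Σ|/2 = 54.

54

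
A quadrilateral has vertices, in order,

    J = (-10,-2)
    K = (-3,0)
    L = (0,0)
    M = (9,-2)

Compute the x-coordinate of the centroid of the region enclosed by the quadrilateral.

-29/33

Apply the surveyor's formula. First the cross-terms c_i = x_i·y_{i+1} − x_{i+1}·y_i:
  -6, 0, 0, -38  ⇒  2A = -44, A = -22.
Then Σ (x_i + x_{i+1})·c_i = 116, so x̄ = 116 / (6·(-22)) = -29/33.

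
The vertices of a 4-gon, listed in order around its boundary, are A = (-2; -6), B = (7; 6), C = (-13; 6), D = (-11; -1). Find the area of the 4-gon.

146.5

Apply the shoelace (surveyor's) formula: 2A = Σ (x_i·y_{i+1} − x_{i+1}·y_i), indices taken mod 4.
Σ = (30) + (120) + (79) + (64) = 293
Area = |Σ|/2 = 146.5.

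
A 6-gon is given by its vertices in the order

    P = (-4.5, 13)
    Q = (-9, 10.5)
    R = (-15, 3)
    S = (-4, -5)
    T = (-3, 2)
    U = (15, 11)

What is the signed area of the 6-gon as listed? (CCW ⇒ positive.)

222.875

Apply the shoelace formula: 2A = Σ (x_i·y_{i+1} − x_{i+1}·y_i), indices taken mod 6.
Σ = (69.75) + (130.5) + (87) + (-23) + (-63) + (244.5) = 445.75
Signed area = Σ/2 = 222.875 (positive ⇒ counter-clockwise traversal).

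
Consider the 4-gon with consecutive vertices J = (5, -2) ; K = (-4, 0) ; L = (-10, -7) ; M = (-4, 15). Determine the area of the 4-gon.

112.5

Apply the shoelace formula: 2A = Σ (x_i·y_{i+1} − x_{i+1}·y_i), indices taken mod 4.
Σ = (-8) + (28) + (-178) + (-67) = -225
Area = |Σ|/2 = 112.5.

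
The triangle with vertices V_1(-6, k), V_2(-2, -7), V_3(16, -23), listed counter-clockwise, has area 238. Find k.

The doubled signed area Σ (x_i y_{i+1} − x_{i+1} y_i) is linear in k.
With k=0 it equals 62; the coefficient of k is 18 (from the two edges through V_1).
So 18·k + 62 = 2·238 = 476 ⇒ k = 23.

23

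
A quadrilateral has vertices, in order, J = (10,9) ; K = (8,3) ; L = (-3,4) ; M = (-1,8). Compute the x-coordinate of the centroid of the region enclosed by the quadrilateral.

212/55

Apply the surveyor's formula. First the cross-terms c_i = x_i·y_{i+1} − x_{i+1}·y_i:
  -42, 41, -20, -89  ⇒  2A = -110, A = -55.
Then Σ (x_i + x_{i+1})·c_i = -1272, so x̄ = -1272 / (6·(-55)) = 212/55.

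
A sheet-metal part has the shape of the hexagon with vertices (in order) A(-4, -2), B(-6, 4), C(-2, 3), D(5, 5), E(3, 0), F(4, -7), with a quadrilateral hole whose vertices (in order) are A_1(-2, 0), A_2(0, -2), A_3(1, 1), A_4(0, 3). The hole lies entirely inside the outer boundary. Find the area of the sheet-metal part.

60

Outer boundary:
Σ = (-28) + (-10) + (-25) + (-15) + (-21) + (-36) = -135
Area = |Σ|/2 = 67.5.
Hole:
A_1→A_2: (-2)(-2) − (0)(0) = 4
A_2→A_3: (0)(1) − (1)(-2) = 2
A_3→A_4: (1)(3) − (0)(1) = 3
A_4→A_1: (0)(0) − (-2)(3) = 6
Σ = 15
Area = |Σ|/2 = 7.5.
Net area = 67.5 − 7.5 = 60.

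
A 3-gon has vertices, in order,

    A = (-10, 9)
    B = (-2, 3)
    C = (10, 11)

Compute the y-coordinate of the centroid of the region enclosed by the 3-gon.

Apply Gauss's area formula. First the cross-terms c_i = x_i·y_{i+1} − x_{i+1}·y_i:
  -12, -52, 200  ⇒  2A = 136, A = 68.
Then Σ (y_i + y_{i+1})·c_i = 3128, so ȳ = 3128 / (6·68) = 23/3.

23/3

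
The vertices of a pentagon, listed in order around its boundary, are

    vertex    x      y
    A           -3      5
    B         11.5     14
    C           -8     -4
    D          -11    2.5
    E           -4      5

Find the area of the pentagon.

Cross-terms: -99.5, 66, -64, -45, -5  ⇒  Σ = -147.5
Area = |Σ|/2 = 73.75.

73.75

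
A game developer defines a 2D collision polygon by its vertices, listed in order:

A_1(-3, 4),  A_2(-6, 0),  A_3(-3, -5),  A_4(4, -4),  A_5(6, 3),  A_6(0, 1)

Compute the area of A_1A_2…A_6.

Apply the surveyor's formula: 2A = Σ (x_i·y_{i+1} − x_{i+1}·y_i), indices taken mod 6.
Cross-terms: 24, 30, 32, 36, 6, 3  ⇒  Σ = 131
Area = |Σ|/2 = 65.5.

65.5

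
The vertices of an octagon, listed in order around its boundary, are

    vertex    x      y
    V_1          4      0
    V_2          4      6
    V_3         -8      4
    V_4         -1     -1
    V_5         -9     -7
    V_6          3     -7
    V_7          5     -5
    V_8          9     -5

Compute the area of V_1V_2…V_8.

Apply the shoelace (surveyor's) formula: 2A = Σ (x_i·y_{i+1} − x_{i+1}·y_i), indices taken mod 8.
Σ = (24) + (64) + (12) + (-2) + (84) + (20) + (20) + (20) = 242
Area = |Σ|/2 = 121.

121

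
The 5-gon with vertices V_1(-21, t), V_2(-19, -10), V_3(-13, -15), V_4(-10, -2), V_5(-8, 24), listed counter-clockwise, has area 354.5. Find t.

Write out the shoelace sum; only the two edges meeting at V_1 involve t:
2·Area = [((-8)·t − (-21)·24) + ((-21)·(-10) − (-19)·t)] + -225
       = 11·t + 489 = 709
⇒ t = 20.

20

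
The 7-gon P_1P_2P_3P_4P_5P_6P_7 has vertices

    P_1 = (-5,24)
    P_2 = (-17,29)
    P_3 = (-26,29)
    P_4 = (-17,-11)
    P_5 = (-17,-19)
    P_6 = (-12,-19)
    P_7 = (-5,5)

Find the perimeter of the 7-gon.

120

|P_1P_2| = √((-12)² + (5)²) = √169 = 13
|P_2P_3| = √((-9)² + (0)²) = √81 = 9
|P_3P_4| = √((9)² + (-40)²) = √1681 = 41
|P_4P_5| = √((0)² + (-8)²) = √64 = 8
|P_5P_6| = √((5)² + (0)²) = √25 = 5
|P_6P_7| = √((7)² + (24)²) = √625 = 25
|P_7P_1| = √((0)² + (19)²) = √361 = 19
Perimeter = 13 + 9 + 41 + 8 + 5 + 25 + 19 = 120.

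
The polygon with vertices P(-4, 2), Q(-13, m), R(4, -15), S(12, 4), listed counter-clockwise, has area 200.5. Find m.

Write out the shoelace sum; only the two edges meeting at Q involve m:
2·Area = [((-4)·m − (-13)·2) + ((-13)·(-15) − 4·m)] + 236
       = -8·m + 457 = 401
⇒ m = 7.

7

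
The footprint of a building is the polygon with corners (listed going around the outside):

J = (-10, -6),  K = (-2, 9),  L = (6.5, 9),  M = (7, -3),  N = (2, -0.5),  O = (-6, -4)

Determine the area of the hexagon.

Σ = (-102) + (-76.5) + (-82.5) + (2.5) + (-11) + (-4) = -273.5
Area = |Σ|/2 = 136.75.

136.75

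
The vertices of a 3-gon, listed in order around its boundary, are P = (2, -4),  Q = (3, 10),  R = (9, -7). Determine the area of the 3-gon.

50.5

Σ = (32) + (-111) + (-22) = -101
Area = |Σ|/2 = 50.5.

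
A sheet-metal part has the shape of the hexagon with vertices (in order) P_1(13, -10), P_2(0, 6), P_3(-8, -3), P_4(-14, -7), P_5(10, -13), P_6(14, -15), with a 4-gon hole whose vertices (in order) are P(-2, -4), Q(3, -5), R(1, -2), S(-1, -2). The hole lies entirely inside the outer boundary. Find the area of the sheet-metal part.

231

Outer boundary:
Apply the shoelace formula: 2A = Σ (x_i·y_{i+1} − x_{i+1}·y_i), indices taken mod 6.
P_1→P_2: (13)(6) − (0)(-10) = 78
P_2→P_3: (0)(-3) − (-8)(6) = 48
P_3→P_4: (-8)(-7) − (-14)(-3) = 14
P_4→P_5: (-14)(-13) − (10)(-7) = 252
P_5→P_6: (10)(-15) − (14)(-13) = 32
P_6→P_1: (14)(-10) − (13)(-15) = 55
Σ = 479
Area = |Σ|/2 = 239.5.
Hole:
Cross-terms: 22, -1, -4, 0  ⇒  Σ = 17
Area = |Σ|/2 = 8.5.
Net area = 239.5 − 8.5 = 231.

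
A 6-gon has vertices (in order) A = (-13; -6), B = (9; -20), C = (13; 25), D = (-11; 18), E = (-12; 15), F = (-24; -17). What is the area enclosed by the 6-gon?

923

Apply Gauss's area formula: 2A = Σ (x_i·y_{i+1} − x_{i+1}·y_i), indices taken mod 6.
Σ = (314) + (485) + (509) + (51) + (564) + (-77) = 1846
Area = |Σ|/2 = 923.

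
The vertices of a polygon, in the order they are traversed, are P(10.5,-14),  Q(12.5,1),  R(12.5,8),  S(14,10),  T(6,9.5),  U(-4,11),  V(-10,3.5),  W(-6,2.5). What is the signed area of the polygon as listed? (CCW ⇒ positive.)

Cross-terms: 185.5, 87.5, 13, 73, 104, 96, -4, 57.75  ⇒  Σ = 612.75
Signed area = Σ/2 = 306.375 (positive ⇒ counter-clockwise traversal).

306.375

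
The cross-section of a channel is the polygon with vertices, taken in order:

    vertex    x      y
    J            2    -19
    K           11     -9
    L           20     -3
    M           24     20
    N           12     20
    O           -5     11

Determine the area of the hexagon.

677.5

Apply the shoelace (surveyor's) formula: 2A = Σ (x_i·y_{i+1} − x_{i+1}·y_i), indices taken mod 6.
Σ = (191) + (147) + (472) + (240) + (232) + (73) = 1355
Area = |Σ|/2 = 677.5.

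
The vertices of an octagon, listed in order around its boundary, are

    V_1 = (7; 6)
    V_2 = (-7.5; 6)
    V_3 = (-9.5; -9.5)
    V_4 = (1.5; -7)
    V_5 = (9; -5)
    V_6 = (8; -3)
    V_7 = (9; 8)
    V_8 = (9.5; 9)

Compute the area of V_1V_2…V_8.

227.25

Cross-terms: 87, 128.25, 80.75, 55.5, 13, 91, 5, -6  ⇒  Σ = 454.5
Area = |Σ|/2 = 227.25.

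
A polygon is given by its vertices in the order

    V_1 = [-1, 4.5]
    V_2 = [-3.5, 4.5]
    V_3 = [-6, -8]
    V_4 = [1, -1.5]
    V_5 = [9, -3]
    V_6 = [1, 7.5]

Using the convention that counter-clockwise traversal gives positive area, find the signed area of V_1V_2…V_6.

88.125

Cross-terms: 11.25, 55, 17, 10.5, 70.5, 12  ⇒  Σ = 176.25
Signed area = Σ/2 = 88.125 (positive ⇒ counter-clockwise traversal).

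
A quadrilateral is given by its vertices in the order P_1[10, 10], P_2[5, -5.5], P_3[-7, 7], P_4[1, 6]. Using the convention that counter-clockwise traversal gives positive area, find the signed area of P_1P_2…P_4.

Apply the surveyor's formula: 2A = Σ (x_i·y_{i+1} − x_{i+1}·y_i), indices taken mod 4.
P_1→P_2: (10)(-5.5) − (5)(10) = -105
P_2→P_3: (5)(7) − (-7)(-5.5) = -3.5
P_3→P_4: (-7)(6) − (1)(7) = -49
P_4→P_1: (1)(10) − (10)(6) = -50
Σ = -207.5
Signed area = Σ/2 = -103.75 (negative ⇒ clockwise traversal).

-103.75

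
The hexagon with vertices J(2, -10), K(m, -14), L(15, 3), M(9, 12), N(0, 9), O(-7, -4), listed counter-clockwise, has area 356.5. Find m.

Write out the shoelace sum; only the two edges meeting at K involve m:
2·Area = [(2·(-14) − m·(-10)) + (m·3 − 15·(-14))] + 375
       = 13·m + 557 = 713
⇒ m = 12.

12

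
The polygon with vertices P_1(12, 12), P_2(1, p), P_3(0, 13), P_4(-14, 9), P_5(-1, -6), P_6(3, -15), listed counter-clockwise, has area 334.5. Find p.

12

The doubled signed area Σ (x_i y_{i+1} − x_{i+1} y_i) is linear in p.
With p=0 it equals 525; the coefficient of p is 12 (from the two edges through P_2).
So 12·p + 525 = 2·334.5 = 669 ⇒ p = 12.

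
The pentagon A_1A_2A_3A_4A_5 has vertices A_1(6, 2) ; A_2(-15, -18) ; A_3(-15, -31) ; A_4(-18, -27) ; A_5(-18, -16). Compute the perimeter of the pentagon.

|A_1A_2| = √((-21)² + (-20)²) = √841 = 29
|A_2A_3| = √((0)² + (-13)²) = √169 = 13
|A_3A_4| = √((-3)² + (4)²) = √25 = 5
|A_4A_5| = √((0)² + (11)²) = √121 = 11
|A_5A_1| = √((24)² + (18)²) = √900 = 30
Perimeter = 29 + 13 + 5 + 11 + 30 = 88.

88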